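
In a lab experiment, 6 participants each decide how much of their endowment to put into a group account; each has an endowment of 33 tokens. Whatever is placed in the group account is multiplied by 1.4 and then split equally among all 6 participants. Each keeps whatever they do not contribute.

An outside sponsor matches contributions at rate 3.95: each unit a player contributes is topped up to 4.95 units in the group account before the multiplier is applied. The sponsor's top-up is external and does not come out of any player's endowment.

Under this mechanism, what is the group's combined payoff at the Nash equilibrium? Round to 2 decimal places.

Under the mechanism each unit contributed yields 1.4 × 4.95 / 6 = 1.1550 back to its contributor per unit of net cost, which exceeds 1, making full contribution the dominant choice for everyone.
So the Nash equilibrium is full contribution by all 6; the group earns 1.4 × 4.95 × 198 = 1372.14.

1372.14 tokens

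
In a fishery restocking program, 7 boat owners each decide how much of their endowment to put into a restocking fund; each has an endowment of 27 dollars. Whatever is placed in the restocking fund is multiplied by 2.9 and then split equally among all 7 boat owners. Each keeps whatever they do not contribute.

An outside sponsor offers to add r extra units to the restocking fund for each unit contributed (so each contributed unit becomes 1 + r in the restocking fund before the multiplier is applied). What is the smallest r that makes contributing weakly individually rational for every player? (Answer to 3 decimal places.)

1.414

With matching at rate r, one contributed unit becomes (1 + r) in the restocking fund and returns 2.9 × (1 + r) / 7 to the contributor.
Setting this equal to 1: 1 + r = 7/2.9 = 2.4138.
So the minimum matching rate is r = 2.4138 − 1 = 1.414.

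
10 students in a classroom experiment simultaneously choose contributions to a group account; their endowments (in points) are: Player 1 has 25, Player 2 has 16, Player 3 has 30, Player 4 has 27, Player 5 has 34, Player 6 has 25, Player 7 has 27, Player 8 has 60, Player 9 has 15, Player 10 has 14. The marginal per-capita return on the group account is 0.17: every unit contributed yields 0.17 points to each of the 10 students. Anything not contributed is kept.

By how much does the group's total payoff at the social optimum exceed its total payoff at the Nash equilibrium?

The private return per contributed unit is 0.17 < 1 for everyone, so the Nash equilibrium is zero contribution and the group total is Σ E_j = 25 + 16 + 30 + 27 + 34 + 25 + 27 + 60 + 15 + 14 = 273.
Each contributed unit returns 1.700 to the group, so the social optimum is full contribution by everyone: group total = 1.700 × 273 = 464.10.
Efficiency loss = (1.700 − 1) × 273 = 191.10.

191.10 points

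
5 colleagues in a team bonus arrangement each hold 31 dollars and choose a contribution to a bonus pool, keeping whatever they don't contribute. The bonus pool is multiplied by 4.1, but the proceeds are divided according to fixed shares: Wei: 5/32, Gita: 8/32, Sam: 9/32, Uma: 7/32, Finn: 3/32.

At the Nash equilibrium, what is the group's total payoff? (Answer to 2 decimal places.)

For player j, contributing a unit is worthwhile iff 4.1 × (j's share) ≥ 1, i.e. iff j's share is at least 0.2439.
The shares above 0.2439 belong to Gita and Sam, contributing 31 each; the remaining 3 contribute 0. Total contributed: 62.
The bonus pool pays out 4.1 × 62 = 254.20 in total (split across the unequal shares, but the aggregate is all that matters for the group sum).
The 3 free-riders keep 31 each, adding 93. Group total = 93 + 254.20 = 347.20.

347.20 dollars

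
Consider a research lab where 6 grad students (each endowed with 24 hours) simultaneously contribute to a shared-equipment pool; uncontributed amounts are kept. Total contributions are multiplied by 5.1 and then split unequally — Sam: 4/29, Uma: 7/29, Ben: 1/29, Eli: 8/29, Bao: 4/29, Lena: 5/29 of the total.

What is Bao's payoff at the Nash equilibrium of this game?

A player with share s gets back 5.1·s per unit contributed, so full contribution is dominant for anyone with s > 1/5.1 = 0.1961 and zero contribution is dominant for anyone below.
Uma and Eli are above the threshold, contributing 24 each; the remaining 4 contribute 0. Total contributed: 48.
Bao keeps 24 and receives 5.1 × 48 × 4/29 = 33.77 from the shared-equipment pool, for a payoff of 57.77.

57.77 hours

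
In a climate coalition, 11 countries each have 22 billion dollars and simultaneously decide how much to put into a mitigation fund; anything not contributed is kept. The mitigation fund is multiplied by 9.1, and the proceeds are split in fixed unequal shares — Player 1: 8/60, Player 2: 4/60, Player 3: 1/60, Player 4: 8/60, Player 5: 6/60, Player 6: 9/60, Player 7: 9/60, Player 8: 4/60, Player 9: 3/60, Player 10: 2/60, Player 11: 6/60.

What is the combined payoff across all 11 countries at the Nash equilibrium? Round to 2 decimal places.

A player with share s gets back 9.1·s per unit contributed, so full contribution is dominant for anyone with s > 1/9.1 = 0.1099 and zero contribution is dominant for anyone below.
The shares above 0.1099 belong to Player 1, Player 4, Player 6 and Player 7, contributing 22 each; the remaining 7 contribute 0. Total contributed: 88.
The mitigation fund pays out 9.1 × 88 = 800.80 in total (split across the unequal shares, but the aggregate is all that matters for the group sum).
The 7 free-riders keep 22 each, adding 154. Group total = 154 + 800.80 = 954.80.

954.80 billion dollars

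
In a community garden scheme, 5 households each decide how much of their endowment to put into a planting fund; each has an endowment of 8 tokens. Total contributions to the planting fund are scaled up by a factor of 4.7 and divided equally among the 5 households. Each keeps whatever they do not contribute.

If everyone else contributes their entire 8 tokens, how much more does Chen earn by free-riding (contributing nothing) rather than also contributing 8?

Switching from a contribution of 8 to 0 lets Chen keep an extra 8 tokens, but lowers the planting fund by 8, which costs Chen their own share of that drop: 4.7/5 × 8 = 7.52.
Net gain = 8 − 7.52 = 0.48. The private return per contributed unit (0.9400) is below 1, so free-riding is indeed the best response regardless of what the others do.

0.48 tokens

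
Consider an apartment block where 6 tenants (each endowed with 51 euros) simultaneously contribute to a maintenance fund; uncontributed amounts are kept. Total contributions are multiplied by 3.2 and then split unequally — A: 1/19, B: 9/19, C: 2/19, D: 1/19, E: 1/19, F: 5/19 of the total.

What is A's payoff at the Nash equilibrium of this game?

59.59 euros

For player j, contributing a unit is worthwhile iff 3.2 × (j's share) ≥ 1, i.e. iff j's share is at least 0.3125.
Only B (9/19) clears that bar, contributing 51; the remaining 5 contribute 0. Total contributed: 51.
A keeps 51 and receives 3.2 × 51 × 1/19 = 8.59 from the maintenance fund, for a payoff of 59.59.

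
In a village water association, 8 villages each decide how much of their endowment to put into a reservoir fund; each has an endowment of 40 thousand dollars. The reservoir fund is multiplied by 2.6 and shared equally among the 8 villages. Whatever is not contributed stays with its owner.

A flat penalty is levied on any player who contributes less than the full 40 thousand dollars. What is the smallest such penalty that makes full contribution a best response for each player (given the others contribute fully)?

Given the others contribute fully, the best deviation is to contribute 0 (any partial contribution still incurs the fine and gives up units whose private return 0.3250 is below 1).
Deviating from 40 to 0 saves 40 thousand dollars but forfeits the deviator's share of the drop in the reservoir fund: 2.6/8 × 40 = 13.00.
So the deviation gain is 40 − 13.00 = 27.00, and the fine must be at least 27.00 thousand dollars to wipe it out.

27.00 thousand dollars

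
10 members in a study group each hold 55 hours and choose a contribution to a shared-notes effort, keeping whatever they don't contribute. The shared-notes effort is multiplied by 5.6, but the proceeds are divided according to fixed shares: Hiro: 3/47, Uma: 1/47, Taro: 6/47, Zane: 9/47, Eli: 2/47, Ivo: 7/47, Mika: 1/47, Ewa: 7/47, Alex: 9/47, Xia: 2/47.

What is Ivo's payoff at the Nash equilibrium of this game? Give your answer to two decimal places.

146.74 hours

A player with share s gets back 5.6·s per unit contributed, so full contribution is dominant for anyone with s > 1/5.6 = 0.1786 and zero contribution is dominant for anyone below.
The shares above 0.1786 belong to Zane and Alex, contributing 55 each; the remaining 8 contribute 0. Total contributed: 110.
Ivo keeps 55 and receives 5.6 × 110 × 7/47 = 91.74 from the shared-notes effort, for a payoff of 146.74.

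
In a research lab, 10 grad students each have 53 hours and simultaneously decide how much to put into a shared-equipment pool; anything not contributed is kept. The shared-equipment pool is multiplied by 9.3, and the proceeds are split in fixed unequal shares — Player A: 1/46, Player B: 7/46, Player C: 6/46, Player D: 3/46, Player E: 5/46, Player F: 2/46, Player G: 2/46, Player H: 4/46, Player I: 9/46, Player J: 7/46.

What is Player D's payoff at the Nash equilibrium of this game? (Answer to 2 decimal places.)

213.73 hours

A player with share s gets back 9.3·s per unit contributed, so full contribution is dominant for anyone with s > 1/9.3 = 0.1075 and zero contribution is dominant for anyone below.
The shares above 0.1075 belong to Player B, Player C, Player E, Player I and Player J, contributing 53 each; the remaining 5 contribute 0. Total contributed: 265.
Player D keeps 53 and receives 9.3 × 265 × 3/46 = 160.73 from the shared-equipment pool, for a payoff of 213.73.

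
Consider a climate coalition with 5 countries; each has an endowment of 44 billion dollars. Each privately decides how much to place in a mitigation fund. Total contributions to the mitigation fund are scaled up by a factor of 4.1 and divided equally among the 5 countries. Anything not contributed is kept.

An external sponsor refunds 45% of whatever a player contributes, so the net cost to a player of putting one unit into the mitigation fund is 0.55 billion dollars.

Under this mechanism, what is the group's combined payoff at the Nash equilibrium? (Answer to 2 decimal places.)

With the mechanism, a contributed unit returns (4.1/5) / 0.55 = 1.4909 per unit of net cost to the contributor — now above 1 — so contributing fully is weakly dominant for every player.
So the Nash equilibrium is full contribution by all 5; the group earns 5 × (44 × 0.45 + 4.1 × 44) = 1001.00.

1001.00 billion dollars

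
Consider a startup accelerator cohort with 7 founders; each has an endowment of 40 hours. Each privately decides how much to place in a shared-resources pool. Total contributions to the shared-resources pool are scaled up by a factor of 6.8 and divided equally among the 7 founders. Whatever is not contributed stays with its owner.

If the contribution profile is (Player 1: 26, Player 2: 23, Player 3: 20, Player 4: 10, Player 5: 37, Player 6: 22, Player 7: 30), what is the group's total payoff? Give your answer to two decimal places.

Total contributed: 26 + 23 + 20 + 10 + 37 + 22 + 30 = 168; total kept: 7 × 40 − 168 = 112.
The shared-resources pool pays out 6.8 × 168 = 1142.40 in aggregate.
Group total = 112 + 1142.40 = 1254.40.

1254.40 hours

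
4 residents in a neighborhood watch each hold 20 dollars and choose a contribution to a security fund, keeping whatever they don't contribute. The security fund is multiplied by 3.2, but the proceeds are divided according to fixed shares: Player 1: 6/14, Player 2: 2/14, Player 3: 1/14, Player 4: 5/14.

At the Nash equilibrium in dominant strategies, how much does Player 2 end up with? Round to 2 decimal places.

38.29 dollars

For player j, contributing a unit is worthwhile iff 3.2 × (j's share) ≥ 1, i.e. iff j's share is at least 0.3125.
Player 1 and Player 4 clear that bar, contributing 20 each; the remaining 2 contribute 0. Total contributed: 40.
Player 2 keeps 20 and receives 3.2 × 40 × 2/14 = 18.29 from the security fund, for a payoff of 38.29.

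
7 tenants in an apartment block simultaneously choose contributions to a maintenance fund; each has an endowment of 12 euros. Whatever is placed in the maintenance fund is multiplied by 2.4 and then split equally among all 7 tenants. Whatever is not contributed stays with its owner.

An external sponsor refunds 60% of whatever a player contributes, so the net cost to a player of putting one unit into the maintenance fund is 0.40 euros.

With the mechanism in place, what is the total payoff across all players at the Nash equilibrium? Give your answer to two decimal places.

84.00 euros

The effective private return is (2.4/7) / 0.40 = 0.8571, which is still under 1, so the mechanism doesn't change anyone's dominant strategy: zero contribution.
Everyone keeps their endowment and the group total is 7 × 12 = 84.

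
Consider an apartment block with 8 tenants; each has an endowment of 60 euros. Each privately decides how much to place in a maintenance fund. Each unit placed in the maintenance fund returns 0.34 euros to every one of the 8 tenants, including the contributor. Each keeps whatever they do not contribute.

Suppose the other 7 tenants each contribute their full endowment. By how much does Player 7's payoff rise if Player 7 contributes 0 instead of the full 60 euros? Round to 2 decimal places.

39.60 euros

Switching from a contribution of 60 to 0 lets Player 7 keep an extra 60 euros, but lowers the maintenance fund by 60, which costs Player 7 their own share of that drop: 0.34 × 60 = 20.40.
Net gain = 60 − 20.40 = 39.60. The private return per contributed unit (0.34) is below 1, so free-riding is indeed the best response regardless of what the others do.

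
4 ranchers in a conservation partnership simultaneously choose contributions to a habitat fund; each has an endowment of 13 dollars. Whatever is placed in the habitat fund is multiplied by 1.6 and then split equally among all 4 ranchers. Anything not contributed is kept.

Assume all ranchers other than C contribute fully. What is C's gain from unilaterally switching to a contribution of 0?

7.80 dollars

Switching from a contribution of 13 to 0 lets C keep an extra 13 dollars, but lowers the habitat fund by 13, which costs C their own share of that drop: 1.6/4 × 13 = 5.20.
Net gain = 13 − 5.20 = 7.80. The private return per contributed unit (0.4000) is below 1, so free-riding is indeed the best response regardless of what the others do.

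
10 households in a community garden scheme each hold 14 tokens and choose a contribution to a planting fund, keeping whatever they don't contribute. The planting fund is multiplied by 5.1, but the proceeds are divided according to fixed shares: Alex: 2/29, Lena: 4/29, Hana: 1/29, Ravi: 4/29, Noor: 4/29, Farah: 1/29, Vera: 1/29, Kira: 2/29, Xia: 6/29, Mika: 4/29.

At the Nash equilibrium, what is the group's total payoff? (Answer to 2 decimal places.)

Each unit j contributes comes back to j as 5.1 × (j's share), so j prefers to contribute only if that share exceeds 1/5.1 = 0.1961; otherwise keeping the unit dominates.
The only share above 0.1961 is Xia's 6/29, contributing 14; the remaining 9 contribute 0. Total contributed: 14.
The planting fund pays out 5.1 × 14 = 71.40 in total (split across the unequal shares, but the aggregate is all that matters for the group sum).
The 9 free-riders keep 14 each, adding 126. Group total = 126 + 71.40 = 197.40.

197.40 tokens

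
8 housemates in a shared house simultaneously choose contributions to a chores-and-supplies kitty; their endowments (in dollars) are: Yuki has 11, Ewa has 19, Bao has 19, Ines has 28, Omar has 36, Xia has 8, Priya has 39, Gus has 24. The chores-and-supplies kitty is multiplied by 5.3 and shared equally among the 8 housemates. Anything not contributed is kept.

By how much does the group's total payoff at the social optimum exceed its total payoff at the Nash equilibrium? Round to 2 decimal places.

The private return per contributed unit is 5.3/8 = 0.6625 < 1 for every player regardless of endowment, so the Nash equilibrium is zero contribution and the group total is Σ E_j = 11 + 19 + 19 + 28 + 36 + 8 + 39 + 24 = 184.
Each contributed unit returns 5.300 to the group, so the social optimum is full contribution by everyone: group total = 5.300 × 184 = 975.20.
Efficiency loss = (5.300 − 1) × 184 = 791.20.

791.20 dollars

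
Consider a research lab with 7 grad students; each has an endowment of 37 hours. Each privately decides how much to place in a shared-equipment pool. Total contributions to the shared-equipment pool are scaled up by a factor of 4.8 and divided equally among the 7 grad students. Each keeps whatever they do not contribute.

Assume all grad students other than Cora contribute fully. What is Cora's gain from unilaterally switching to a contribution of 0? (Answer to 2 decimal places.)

11.63 hours

Switching from a contribution of 37 to 0 lets Cora keep an extra 37 hours, but lowers the shared-equipment pool by 37, which costs Cora their own share of that drop: 4.8/7 × 37 = 25.37.
Net gain = 37 − 25.37 = 11.63. The private return per contributed unit (0.6857) is below 1, so free-riding is indeed the best response regardless of what the others do.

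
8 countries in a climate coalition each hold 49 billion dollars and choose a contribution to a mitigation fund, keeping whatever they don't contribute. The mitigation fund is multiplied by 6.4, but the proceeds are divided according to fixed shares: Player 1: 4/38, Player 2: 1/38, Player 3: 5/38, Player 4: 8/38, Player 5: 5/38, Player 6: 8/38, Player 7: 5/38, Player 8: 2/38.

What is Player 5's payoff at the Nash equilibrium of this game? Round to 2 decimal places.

Each unit j contributes comes back to j as 6.4 × (j's share), so j prefers to contribute only if that share exceeds 1/6.4 = 0.1563; otherwise keeping the unit dominates.
The shares above 0.1563 belong to Player 4 and Player 6, contributing 49 each; the remaining 6 contribute 0. Total contributed: 98.
Player 5 keeps 49 and receives 6.4 × 98 × 5/38 = 82.53 from the mitigation fund, for a payoff of 131.53.

131.53 billion dollars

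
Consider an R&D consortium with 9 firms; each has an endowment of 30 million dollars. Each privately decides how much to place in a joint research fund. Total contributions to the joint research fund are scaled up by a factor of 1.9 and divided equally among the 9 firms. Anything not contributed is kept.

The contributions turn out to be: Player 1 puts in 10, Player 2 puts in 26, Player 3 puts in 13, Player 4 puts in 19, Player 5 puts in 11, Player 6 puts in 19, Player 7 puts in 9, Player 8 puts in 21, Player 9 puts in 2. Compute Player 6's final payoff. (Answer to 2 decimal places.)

38.44 million dollars

Total contributed: 10 + 26 + 13 + 19 + 11 + 19 + 9 + 21 + 2 = 130.
Each receives 1.9 × 130 / 9 = 27.44 from the joint research fund.
Player 6 keeps 30 − 19 = 11, so Player 6's payoff is 11 + 27.44 = 38.44.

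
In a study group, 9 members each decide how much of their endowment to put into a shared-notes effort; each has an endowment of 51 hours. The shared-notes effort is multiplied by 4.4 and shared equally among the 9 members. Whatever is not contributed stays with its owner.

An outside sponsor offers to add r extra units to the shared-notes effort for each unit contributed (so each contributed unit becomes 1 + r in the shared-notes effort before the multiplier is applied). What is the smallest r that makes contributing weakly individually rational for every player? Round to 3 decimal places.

1.045

With matching at rate r, one contributed unit becomes (1 + r) in the shared-notes effort and returns 4.4 × (1 + r) / 9 to the contributor.
Setting this equal to 1: 1 + r = 9/4.4 = 2.0455.
So the minimum matching rate is r = 2.0455 − 1 = 1.045.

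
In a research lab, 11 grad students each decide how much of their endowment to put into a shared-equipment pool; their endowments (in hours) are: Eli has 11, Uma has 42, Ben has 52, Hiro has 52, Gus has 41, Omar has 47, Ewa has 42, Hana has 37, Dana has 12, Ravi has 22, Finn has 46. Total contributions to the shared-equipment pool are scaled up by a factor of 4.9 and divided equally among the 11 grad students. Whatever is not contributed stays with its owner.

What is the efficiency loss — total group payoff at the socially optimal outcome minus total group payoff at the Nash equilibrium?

1575.60 hours

The private return per contributed unit is 4.9/11 = 0.4455 < 1 for every player regardless of endowment, so the Nash equilibrium is zero contribution and the group total is Σ E_j = 11 + 42 + 52 + 52 + 41 + 47 + 42 + 37 + 12 + 22 + 46 = 404.
Each contributed unit returns 4.900 to the group, so the social optimum is full contribution by everyone: group total = 4.900 × 404 = 1979.60.
Efficiency loss = (4.900 − 1) × 404 = 1575.60.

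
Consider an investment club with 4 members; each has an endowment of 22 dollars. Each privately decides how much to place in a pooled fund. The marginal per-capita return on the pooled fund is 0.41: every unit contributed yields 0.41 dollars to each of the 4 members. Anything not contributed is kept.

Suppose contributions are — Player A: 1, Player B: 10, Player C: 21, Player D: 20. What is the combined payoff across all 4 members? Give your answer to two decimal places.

Total contributed: 1 + 10 + 21 + 20 = 52; total kept: 4 × 22 − 52 = 36.
The pooled fund pays out 0.41 × 4 × 52 = 85.28 in aggregate.
Group total = 36 + 85.28 = 121.28.

121.28 dollars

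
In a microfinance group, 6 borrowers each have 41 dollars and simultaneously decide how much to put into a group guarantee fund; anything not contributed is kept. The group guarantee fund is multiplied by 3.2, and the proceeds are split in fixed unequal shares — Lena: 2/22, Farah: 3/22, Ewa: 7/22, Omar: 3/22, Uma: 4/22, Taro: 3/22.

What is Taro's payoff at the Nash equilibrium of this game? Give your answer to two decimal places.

A player with share s gets back 3.2·s per unit contributed, so full contribution is dominant for anyone with s > 1/3.2 = 0.3125 and zero contribution is dominant for anyone below.
Ewa alone (share 7/22) is above the threshold, contributing 41; the remaining 5 contribute 0. Total contributed: 41.
Taro keeps 41 and receives 3.2 × 41 × 3/22 = 17.89 from the group guarantee fund, for a payoff of 58.89.

58.89 dollars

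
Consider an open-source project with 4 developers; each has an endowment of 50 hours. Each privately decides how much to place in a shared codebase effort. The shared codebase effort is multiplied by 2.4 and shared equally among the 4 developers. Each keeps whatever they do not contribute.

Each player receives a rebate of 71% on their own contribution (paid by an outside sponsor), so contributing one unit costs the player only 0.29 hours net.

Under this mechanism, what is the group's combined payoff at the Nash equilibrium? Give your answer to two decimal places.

Under the mechanism each unit contributed yields (2.4/4) / 0.29 = 2.0690 back to its contributor per unit of net cost, which exceeds 1, making full contribution the dominant choice for everyone.
So the Nash equilibrium is full contribution by all 4; the group earns 4 × (50 × 0.71 + 2.4 × 50) = 622.00.

622.00 hours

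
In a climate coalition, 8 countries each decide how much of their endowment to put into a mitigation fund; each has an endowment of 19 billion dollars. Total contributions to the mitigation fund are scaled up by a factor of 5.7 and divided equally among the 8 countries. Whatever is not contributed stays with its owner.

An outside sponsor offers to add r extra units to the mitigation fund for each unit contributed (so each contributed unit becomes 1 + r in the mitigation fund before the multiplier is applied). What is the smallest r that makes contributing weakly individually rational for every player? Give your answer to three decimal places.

0.404

With matching at rate r, one contributed unit becomes (1 + r) in the mitigation fund and returns 5.7 × (1 + r) / 8 to the contributor.
Setting this equal to 1: 1 + r = 8/5.7 = 1.4035.
So the minimum matching rate is r = 1.4035 − 1 = 0.404.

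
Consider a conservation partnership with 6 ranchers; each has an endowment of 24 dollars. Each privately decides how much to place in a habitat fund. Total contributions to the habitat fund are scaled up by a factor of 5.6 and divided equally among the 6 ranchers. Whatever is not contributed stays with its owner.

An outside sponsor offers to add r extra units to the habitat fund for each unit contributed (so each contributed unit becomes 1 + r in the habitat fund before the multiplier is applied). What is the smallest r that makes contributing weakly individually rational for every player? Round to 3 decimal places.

With matching at rate r, one contributed unit becomes (1 + r) in the habitat fund and returns 5.6 × (1 + r) / 6 to the contributor.
Setting this equal to 1: 1 + r = 6/5.6 = 1.0714.
So the minimum matching rate is r = 1.0714 − 1 = 0.071.

0.071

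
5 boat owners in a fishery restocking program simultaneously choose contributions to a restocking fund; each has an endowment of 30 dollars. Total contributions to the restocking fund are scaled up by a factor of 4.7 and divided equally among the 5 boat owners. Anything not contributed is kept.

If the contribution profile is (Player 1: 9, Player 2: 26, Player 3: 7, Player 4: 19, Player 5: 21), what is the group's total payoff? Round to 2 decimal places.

Total contributed: 9 + 26 + 7 + 19 + 21 = 82; total kept: 5 × 30 − 82 = 68.
The restocking fund pays out 4.7 × 82 = 385.40 in aggregate.
Group total = 68 + 385.40 = 453.40.

453.40 dollars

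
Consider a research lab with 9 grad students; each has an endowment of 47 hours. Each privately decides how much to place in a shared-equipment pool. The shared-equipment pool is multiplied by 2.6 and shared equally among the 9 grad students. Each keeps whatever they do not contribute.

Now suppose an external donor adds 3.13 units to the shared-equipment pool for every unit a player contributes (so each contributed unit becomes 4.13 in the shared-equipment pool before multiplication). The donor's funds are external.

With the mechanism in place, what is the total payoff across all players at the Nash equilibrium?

4542.17 hours

The effective private return per unit is now 2.6 × 4.13 / 9 = 1.1931 > 1, so every player's dominant strategy flips to full contribution.
So the Nash equilibrium is full contribution by all 9; the group earns 2.6 × 4.13 × 423 = 4542.17.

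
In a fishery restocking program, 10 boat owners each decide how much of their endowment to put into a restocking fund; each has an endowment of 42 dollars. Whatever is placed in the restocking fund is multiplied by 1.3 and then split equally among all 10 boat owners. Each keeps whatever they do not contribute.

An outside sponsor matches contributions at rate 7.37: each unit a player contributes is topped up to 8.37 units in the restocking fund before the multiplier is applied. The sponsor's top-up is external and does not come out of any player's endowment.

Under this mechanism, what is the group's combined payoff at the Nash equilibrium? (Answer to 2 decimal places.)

4570.02 dollars

Under the mechanism each unit contributed yields 1.3 × 8.37 / 10 = 1.0881 back to its contributor per unit of net cost, which exceeds 1, making full contribution the dominant choice for everyone.
At the Nash equilibrium everyone contributes 42. Group total payoff = 1.3 × 8.37 × 420 = 4570.02.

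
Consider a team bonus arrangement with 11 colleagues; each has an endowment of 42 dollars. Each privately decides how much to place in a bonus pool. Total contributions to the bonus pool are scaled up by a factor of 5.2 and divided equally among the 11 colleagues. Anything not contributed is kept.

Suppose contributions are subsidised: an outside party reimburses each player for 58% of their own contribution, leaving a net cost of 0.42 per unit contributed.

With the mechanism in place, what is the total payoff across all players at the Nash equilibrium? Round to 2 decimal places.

Under the mechanism each unit contributed yields (5.2/11) / 0.42 = 1.1255 back to its contributor per unit of net cost, which exceeds 1, making full contribution the dominant choice for everyone.
At the Nash equilibrium everyone contributes 42. Group total payoff = 11 × (42 × 0.58 + 5.2 × 42) = 2670.36.

2670.36 dollars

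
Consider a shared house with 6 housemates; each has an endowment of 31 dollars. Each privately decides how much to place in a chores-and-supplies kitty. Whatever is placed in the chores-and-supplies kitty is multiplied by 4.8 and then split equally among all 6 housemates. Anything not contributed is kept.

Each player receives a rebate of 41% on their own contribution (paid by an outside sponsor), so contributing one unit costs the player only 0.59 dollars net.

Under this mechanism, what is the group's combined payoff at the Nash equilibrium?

969.06 dollars

Under the mechanism each unit contributed yields (4.8/6) / 0.59 = 1.3559 back to its contributor per unit of net cost, which exceeds 1, making full contribution the dominant choice for everyone.
So the Nash equilibrium is full contribution by all 6; the group earns 6 × (31 × 0.41 + 4.8 × 31) = 969.06.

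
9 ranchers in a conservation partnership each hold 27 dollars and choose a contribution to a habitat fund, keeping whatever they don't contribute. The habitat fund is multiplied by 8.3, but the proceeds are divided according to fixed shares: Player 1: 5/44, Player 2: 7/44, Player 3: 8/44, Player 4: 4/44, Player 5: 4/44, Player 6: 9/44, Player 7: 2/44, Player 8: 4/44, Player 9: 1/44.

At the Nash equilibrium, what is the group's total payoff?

For player j, contributing a unit is worthwhile iff 8.3 × (j's share) ≥ 1, i.e. iff j's share is at least 0.1205.
Player 2, Player 3 and Player 6 are above the threshold, contributing 27 each; the remaining 6 contribute 0. Total contributed: 81.
The habitat fund pays out 8.3 × 81 = 672.30 in total (split across the unequal shares, but the aggregate is all that matters for the group sum).
The 6 free-riders keep 27 each, adding 162. Group total = 162 + 672.30 = 834.30.

834.30 dollars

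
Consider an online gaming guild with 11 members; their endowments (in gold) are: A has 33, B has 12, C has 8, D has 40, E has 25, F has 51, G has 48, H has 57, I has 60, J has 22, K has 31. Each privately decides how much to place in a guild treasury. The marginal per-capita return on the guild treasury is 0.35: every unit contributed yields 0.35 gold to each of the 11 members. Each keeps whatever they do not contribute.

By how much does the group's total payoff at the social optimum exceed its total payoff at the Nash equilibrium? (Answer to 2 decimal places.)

1102.95 gold

The private return per contributed unit is 0.35 < 1 for everyone, so the Nash equilibrium is zero contribution and the group total is Σ E_j = 33 + 12 + 8 + 40 + 25 + 51 + 48 + 57 + 60 + 22 + 31 = 387.
Each contributed unit returns 3.850 to the group, so the social optimum is full contribution by everyone: group total = 3.850 × 387 = 1489.95.
Efficiency loss = (3.850 − 1) × 387 = 1102.95.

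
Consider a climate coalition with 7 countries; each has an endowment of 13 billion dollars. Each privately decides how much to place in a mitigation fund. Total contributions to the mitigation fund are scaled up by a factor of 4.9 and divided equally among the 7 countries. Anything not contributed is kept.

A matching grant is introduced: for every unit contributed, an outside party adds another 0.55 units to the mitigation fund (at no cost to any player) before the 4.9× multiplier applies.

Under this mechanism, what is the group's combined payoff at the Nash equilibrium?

With the mechanism, a contributed unit returns 4.9 × 1.55 / 7 = 1.0850 per unit of net cost to the contributor — now above 1 — so contributing fully is weakly dominant for every player.
So the Nash equilibrium is full contribution by all 7; the group earns 4.9 × 1.55 × 91 = 691.15.

691.15 billion dollars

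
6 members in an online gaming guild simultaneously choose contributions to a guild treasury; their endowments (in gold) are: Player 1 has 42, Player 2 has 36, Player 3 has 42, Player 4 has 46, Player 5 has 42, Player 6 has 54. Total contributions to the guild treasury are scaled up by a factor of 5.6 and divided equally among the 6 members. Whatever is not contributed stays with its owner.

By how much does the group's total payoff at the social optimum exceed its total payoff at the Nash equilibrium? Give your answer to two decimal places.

1205.20 gold

The private return per contributed unit is 5.6/6 = 0.9333 < 1 for every player regardless of endowment, so the Nash equilibrium is zero contribution and the group total is Σ E_j = 42 + 36 + 42 + 46 + 42 + 54 = 262.
Each contributed unit returns 5.600 to the group, so the social optimum is full contribution by everyone: group total = 5.600 × 262 = 1467.20.
Efficiency loss = (5.600 − 1) × 262 = 1205.20.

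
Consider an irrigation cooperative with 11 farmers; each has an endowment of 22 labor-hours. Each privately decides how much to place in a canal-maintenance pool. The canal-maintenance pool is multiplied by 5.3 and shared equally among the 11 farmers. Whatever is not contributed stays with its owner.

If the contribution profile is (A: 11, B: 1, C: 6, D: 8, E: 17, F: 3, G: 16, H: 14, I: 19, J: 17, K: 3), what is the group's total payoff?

Total contributed: 11 + 1 + 6 + 8 + 17 + 3 + 16 + 14 + 19 + 17 + 3 = 115; total kept: 11 × 22 − 115 = 127.
The canal-maintenance pool pays out 5.3 × 115 = 609.50 in aggregate.
Group total = 127 + 609.50 = 736.50.

736.50 labor-hours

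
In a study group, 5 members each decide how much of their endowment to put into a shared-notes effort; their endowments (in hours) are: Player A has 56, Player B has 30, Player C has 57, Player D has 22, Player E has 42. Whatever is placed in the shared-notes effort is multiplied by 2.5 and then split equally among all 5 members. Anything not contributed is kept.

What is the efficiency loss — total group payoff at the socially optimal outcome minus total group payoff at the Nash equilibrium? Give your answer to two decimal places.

310.50 hours

The private return per contributed unit is 2.5/5 = 0.5000 < 1 for every player regardless of endowment, so the Nash equilibrium is zero contribution and the group total is Σ E_j = 56 + 30 + 57 + 22 + 42 = 207.
Each contributed unit returns 2.500 to the group, so the social optimum is full contribution by everyone: group total = 2.500 × 207 = 517.50.
Efficiency loss = (2.500 − 1) × 207 = 310.50.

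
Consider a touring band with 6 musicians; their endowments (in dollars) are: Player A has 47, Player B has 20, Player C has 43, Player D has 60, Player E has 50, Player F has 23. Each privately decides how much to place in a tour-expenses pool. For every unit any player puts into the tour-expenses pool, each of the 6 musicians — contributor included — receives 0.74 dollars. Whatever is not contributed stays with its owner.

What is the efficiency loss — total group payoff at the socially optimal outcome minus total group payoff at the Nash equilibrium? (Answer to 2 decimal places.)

The private return per contributed unit is 0.74 < 1 for everyone, so the Nash equilibrium is zero contribution and the group total is Σ E_j = 47 + 20 + 43 + 60 + 50 + 23 = 243.
Each contributed unit returns 4.440 to the group, so the social optimum is full contribution by everyone: group total = 4.440 × 243 = 1078.92.
Efficiency loss = (4.440 − 1) × 243 = 835.92.

835.92 dollars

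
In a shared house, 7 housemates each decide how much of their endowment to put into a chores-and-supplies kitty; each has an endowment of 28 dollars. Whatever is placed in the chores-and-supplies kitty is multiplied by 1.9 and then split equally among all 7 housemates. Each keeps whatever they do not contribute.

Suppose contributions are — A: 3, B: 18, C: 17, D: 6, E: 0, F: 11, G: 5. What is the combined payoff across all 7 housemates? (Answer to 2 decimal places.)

Total contributed: 3 + 18 + 17 + 6 + 0 + 11 + 5 = 60; total kept: 7 × 28 − 60 = 136.
The chores-and-supplies kitty pays out 1.9 × 60 = 114.00 in aggregate.
Group total = 136 + 114.00 = 250.00.

250.00 dollars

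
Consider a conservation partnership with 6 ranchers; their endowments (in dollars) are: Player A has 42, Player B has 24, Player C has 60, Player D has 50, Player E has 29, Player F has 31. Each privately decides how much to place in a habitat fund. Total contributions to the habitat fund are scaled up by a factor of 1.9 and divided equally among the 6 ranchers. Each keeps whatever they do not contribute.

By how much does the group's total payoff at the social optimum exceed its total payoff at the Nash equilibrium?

212.40 dollars

The private return per contributed unit is 1.9/6 = 0.3167 < 1 for every player regardless of endowment, so the Nash equilibrium is zero contribution and the group total is Σ E_j = 42 + 24 + 60 + 50 + 29 + 31 = 236.
Each contributed unit returns 1.900 to the group, so the social optimum is full contribution by everyone: group total = 1.900 × 236 = 448.40.
Efficiency loss = (1.900 − 1) × 236 = 212.40.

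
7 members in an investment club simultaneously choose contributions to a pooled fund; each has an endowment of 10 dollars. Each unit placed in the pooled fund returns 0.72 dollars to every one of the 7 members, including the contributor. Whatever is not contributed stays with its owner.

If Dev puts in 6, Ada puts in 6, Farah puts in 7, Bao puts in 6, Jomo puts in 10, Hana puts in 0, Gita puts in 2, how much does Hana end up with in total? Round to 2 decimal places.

Total contributed: 6 + 6 + 7 + 6 + 10 + 0 + 2 = 37.
Each receives 0.72 × 37 = 26.64 from the pooled fund.
Hana keeps 10 − 0 = 10, so Hana's payoff is 10 + 26.64 = 36.64.

36.64 dollars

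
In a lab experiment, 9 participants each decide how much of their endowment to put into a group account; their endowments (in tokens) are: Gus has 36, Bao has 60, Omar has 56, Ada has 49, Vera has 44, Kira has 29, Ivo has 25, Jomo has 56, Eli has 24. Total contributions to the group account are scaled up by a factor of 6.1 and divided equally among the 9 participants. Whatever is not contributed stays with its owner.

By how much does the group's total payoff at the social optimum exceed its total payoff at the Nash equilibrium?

The private return per contributed unit is 6.1/9 = 0.6778 < 1 for every player regardless of endowment, so the Nash equilibrium is zero contribution and the group total is Σ E_j = 36 + 60 + 56 + 49 + 44 + 29 + 25 + 56 + 24 = 379.
Each contributed unit returns 6.100 to the group, so the social optimum is full contribution by everyone: group total = 6.100 × 379 = 2311.90.
Efficiency loss = (6.100 − 1) × 379 = 1932.90.

1932.90 tokens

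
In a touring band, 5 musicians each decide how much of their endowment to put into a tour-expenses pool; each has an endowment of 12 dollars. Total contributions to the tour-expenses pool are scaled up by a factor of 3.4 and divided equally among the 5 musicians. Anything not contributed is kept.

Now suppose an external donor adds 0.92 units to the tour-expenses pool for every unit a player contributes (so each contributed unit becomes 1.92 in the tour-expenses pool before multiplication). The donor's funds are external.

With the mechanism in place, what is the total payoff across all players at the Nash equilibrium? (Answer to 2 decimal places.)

Under the mechanism each unit contributed yields 3.4 × 1.92 / 5 = 1.3056 back to its contributor per unit of net cost, which exceeds 1, making full contribution the dominant choice for everyone.
At the Nash equilibrium everyone contributes 12. Group total payoff = 3.4 × 1.92 × 60 = 391.68.

391.68 dollars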